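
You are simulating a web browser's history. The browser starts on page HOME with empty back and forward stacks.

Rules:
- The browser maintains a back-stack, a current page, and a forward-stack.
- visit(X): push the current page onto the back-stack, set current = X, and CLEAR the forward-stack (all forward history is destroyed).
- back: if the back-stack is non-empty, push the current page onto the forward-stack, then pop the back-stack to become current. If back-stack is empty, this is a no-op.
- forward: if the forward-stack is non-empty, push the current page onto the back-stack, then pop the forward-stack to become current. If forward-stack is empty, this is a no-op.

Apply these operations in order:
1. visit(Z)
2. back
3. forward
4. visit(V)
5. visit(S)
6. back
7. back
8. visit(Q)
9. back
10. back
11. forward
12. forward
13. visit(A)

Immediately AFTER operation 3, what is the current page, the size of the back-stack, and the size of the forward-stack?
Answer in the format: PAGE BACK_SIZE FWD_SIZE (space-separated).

After 1 (visit(Z)): cur=Z back=1 fwd=0
After 2 (back): cur=HOME back=0 fwd=1
After 3 (forward): cur=Z back=1 fwd=0

Z 1 0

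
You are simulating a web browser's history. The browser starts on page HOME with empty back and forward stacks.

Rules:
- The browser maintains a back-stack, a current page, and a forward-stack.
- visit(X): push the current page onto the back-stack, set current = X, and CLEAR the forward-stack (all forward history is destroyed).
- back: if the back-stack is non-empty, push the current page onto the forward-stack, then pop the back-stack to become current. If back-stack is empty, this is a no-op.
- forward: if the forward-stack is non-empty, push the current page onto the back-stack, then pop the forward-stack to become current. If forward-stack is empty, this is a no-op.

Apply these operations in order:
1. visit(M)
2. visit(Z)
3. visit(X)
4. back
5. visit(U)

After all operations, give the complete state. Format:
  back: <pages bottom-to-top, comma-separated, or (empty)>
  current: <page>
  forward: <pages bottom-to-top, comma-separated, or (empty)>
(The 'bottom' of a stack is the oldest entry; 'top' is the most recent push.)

After 1 (visit(M)): cur=M back=1 fwd=0
After 2 (visit(Z)): cur=Z back=2 fwd=0
After 3 (visit(X)): cur=X back=3 fwd=0
After 4 (back): cur=Z back=2 fwd=1
After 5 (visit(U)): cur=U back=3 fwd=0

Answer: back: HOME,M,Z
current: U
forward: (empty)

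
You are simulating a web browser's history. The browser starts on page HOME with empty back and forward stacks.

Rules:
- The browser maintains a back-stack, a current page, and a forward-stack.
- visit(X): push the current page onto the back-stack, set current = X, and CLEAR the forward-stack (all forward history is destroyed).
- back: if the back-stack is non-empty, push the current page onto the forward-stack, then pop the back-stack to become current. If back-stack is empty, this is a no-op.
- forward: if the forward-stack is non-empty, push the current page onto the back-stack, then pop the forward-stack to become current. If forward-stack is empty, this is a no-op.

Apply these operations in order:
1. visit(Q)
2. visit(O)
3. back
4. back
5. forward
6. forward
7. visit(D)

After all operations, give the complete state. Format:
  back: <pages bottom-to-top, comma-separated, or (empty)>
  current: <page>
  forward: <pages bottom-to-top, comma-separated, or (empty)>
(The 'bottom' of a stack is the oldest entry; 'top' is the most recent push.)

After 1 (visit(Q)): cur=Q back=1 fwd=0
After 2 (visit(O)): cur=O back=2 fwd=0
After 3 (back): cur=Q back=1 fwd=1
After 4 (back): cur=HOME back=0 fwd=2
After 5 (forward): cur=Q back=1 fwd=1
After 6 (forward): cur=O back=2 fwd=0
After 7 (visit(D)): cur=D back=3 fwd=0

Answer: back: HOME,Q,O
current: D
forward: (empty)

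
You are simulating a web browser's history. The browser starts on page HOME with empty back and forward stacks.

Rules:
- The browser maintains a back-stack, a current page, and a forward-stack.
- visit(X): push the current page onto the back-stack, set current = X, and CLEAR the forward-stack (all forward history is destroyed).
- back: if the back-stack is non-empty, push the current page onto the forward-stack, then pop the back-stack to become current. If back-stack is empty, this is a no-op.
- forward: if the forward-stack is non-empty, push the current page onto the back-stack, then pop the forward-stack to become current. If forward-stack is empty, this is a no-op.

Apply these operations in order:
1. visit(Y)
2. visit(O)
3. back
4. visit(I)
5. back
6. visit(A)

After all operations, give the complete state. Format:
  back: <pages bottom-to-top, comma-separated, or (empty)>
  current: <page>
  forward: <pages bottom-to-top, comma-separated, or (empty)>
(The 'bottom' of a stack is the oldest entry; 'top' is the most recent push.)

Answer: back: HOME,Y
current: A
forward: (empty)

Derivation:
After 1 (visit(Y)): cur=Y back=1 fwd=0
After 2 (visit(O)): cur=O back=2 fwd=0
After 3 (back): cur=Y back=1 fwd=1
After 4 (visit(I)): cur=I back=2 fwd=0
After 5 (back): cur=Y back=1 fwd=1
After 6 (visit(A)): cur=A back=2 fwd=0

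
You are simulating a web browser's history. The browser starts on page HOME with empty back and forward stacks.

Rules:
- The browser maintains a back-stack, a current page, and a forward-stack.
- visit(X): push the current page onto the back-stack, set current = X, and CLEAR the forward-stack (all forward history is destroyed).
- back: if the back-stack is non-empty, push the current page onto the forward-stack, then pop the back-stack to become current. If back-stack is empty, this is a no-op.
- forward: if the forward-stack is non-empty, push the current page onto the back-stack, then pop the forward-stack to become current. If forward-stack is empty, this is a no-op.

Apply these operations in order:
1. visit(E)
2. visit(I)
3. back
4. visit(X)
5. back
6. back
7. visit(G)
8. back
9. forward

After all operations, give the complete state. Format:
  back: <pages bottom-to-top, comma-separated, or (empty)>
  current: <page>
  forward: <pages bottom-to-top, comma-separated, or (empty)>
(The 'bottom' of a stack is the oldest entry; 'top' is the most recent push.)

After 1 (visit(E)): cur=E back=1 fwd=0
After 2 (visit(I)): cur=I back=2 fwd=0
After 3 (back): cur=E back=1 fwd=1
After 4 (visit(X)): cur=X back=2 fwd=0
After 5 (back): cur=E back=1 fwd=1
After 6 (back): cur=HOME back=0 fwd=2
After 7 (visit(G)): cur=G back=1 fwd=0
After 8 (back): cur=HOME back=0 fwd=1
After 9 (forward): cur=G back=1 fwd=0

Answer: back: HOME
current: G
forward: (empty)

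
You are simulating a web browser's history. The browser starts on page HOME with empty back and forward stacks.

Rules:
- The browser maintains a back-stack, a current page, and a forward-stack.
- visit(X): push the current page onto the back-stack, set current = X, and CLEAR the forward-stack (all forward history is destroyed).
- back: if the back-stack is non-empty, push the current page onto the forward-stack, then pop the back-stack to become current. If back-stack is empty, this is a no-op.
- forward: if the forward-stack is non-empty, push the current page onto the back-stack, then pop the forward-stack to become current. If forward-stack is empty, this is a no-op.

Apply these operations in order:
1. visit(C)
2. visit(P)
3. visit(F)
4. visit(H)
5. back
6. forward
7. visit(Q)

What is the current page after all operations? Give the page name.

Answer: Q

Derivation:
After 1 (visit(C)): cur=C back=1 fwd=0
After 2 (visit(P)): cur=P back=2 fwd=0
After 3 (visit(F)): cur=F back=3 fwd=0
After 4 (visit(H)): cur=H back=4 fwd=0
After 5 (back): cur=F back=3 fwd=1
After 6 (forward): cur=H back=4 fwd=0
After 7 (visit(Q)): cur=Q back=5 fwd=0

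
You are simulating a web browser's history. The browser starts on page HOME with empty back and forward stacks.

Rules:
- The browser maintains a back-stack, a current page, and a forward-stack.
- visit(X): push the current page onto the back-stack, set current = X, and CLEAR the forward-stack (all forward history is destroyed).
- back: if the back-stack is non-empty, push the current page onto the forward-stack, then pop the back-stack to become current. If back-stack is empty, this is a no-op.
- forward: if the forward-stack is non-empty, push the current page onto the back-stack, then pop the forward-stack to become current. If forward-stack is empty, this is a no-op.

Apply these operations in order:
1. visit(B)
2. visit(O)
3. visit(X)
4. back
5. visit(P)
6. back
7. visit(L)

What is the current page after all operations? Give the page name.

Answer: L

Derivation:
After 1 (visit(B)): cur=B back=1 fwd=0
After 2 (visit(O)): cur=O back=2 fwd=0
After 3 (visit(X)): cur=X back=3 fwd=0
After 4 (back): cur=O back=2 fwd=1
After 5 (visit(P)): cur=P back=3 fwd=0
After 6 (back): cur=O back=2 fwd=1
After 7 (visit(L)): cur=L back=3 fwd=0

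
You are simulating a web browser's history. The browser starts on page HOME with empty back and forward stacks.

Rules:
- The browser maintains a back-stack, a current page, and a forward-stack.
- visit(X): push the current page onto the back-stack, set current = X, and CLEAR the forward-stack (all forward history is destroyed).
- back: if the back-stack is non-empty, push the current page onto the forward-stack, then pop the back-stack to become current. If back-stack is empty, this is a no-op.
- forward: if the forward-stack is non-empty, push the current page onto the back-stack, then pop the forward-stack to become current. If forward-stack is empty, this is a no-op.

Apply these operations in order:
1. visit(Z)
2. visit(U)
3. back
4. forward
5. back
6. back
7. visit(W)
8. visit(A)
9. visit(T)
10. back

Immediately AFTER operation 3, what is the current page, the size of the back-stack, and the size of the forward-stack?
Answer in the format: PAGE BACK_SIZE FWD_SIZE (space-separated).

After 1 (visit(Z)): cur=Z back=1 fwd=0
After 2 (visit(U)): cur=U back=2 fwd=0
After 3 (back): cur=Z back=1 fwd=1

Z 1 1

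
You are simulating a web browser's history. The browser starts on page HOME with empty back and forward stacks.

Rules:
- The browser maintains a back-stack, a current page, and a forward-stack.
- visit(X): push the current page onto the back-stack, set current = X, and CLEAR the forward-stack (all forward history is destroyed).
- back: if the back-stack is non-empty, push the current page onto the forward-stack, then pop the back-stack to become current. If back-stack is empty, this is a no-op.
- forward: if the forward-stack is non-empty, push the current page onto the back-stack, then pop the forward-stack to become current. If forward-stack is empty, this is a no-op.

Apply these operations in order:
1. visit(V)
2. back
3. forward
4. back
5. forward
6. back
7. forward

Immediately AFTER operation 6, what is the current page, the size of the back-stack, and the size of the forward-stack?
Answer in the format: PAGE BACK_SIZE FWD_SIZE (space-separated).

After 1 (visit(V)): cur=V back=1 fwd=0
After 2 (back): cur=HOME back=0 fwd=1
After 3 (forward): cur=V back=1 fwd=0
After 4 (back): cur=HOME back=0 fwd=1
After 5 (forward): cur=V back=1 fwd=0
After 6 (back): cur=HOME back=0 fwd=1

HOME 0 1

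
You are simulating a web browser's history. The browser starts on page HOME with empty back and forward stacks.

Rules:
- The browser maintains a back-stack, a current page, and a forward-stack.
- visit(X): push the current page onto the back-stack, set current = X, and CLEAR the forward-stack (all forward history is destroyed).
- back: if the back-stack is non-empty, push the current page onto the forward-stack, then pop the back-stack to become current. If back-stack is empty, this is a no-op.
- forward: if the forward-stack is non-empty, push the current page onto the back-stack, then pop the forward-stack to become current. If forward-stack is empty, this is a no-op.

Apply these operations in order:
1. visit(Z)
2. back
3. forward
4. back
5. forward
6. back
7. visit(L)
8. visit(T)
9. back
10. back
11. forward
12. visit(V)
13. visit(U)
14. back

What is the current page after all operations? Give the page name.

Answer: V

Derivation:
After 1 (visit(Z)): cur=Z back=1 fwd=0
After 2 (back): cur=HOME back=0 fwd=1
After 3 (forward): cur=Z back=1 fwd=0
After 4 (back): cur=HOME back=0 fwd=1
After 5 (forward): cur=Z back=1 fwd=0
After 6 (back): cur=HOME back=0 fwd=1
After 7 (visit(L)): cur=L back=1 fwd=0
After 8 (visit(T)): cur=T back=2 fwd=0
After 9 (back): cur=L back=1 fwd=1
After 10 (back): cur=HOME back=0 fwd=2
After 11 (forward): cur=L back=1 fwd=1
After 12 (visit(V)): cur=V back=2 fwd=0
After 13 (visit(U)): cur=U back=3 fwd=0
After 14 (back): cur=V back=2 fwd=1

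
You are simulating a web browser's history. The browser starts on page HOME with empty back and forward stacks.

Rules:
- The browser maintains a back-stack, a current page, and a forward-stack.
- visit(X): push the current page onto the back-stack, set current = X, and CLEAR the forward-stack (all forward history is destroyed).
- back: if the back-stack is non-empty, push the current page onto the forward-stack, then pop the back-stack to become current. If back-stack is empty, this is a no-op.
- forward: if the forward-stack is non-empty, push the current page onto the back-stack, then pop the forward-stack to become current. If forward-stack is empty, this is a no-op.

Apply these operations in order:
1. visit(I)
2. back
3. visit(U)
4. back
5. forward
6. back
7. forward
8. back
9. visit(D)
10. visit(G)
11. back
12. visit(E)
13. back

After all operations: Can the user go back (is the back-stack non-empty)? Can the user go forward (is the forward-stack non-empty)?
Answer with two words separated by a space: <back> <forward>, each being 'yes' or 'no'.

After 1 (visit(I)): cur=I back=1 fwd=0
After 2 (back): cur=HOME back=0 fwd=1
After 3 (visit(U)): cur=U back=1 fwd=0
After 4 (back): cur=HOME back=0 fwd=1
After 5 (forward): cur=U back=1 fwd=0
After 6 (back): cur=HOME back=0 fwd=1
After 7 (forward): cur=U back=1 fwd=0
After 8 (back): cur=HOME back=0 fwd=1
After 9 (visit(D)): cur=D back=1 fwd=0
After 10 (visit(G)): cur=G back=2 fwd=0
After 11 (back): cur=D back=1 fwd=1
After 12 (visit(E)): cur=E back=2 fwd=0
After 13 (back): cur=D back=1 fwd=1

Answer: yes yes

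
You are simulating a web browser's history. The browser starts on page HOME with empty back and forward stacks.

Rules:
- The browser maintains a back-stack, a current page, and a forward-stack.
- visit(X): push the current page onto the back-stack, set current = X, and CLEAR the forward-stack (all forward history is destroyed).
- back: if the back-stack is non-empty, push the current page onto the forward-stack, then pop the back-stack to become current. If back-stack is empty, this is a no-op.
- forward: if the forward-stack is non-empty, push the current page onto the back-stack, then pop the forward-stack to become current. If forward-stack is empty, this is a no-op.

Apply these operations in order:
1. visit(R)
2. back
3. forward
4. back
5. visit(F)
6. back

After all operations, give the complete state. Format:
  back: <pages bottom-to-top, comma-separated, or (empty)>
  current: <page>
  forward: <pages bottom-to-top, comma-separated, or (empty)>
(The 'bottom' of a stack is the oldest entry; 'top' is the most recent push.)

After 1 (visit(R)): cur=R back=1 fwd=0
After 2 (back): cur=HOME back=0 fwd=1
After 3 (forward): cur=R back=1 fwd=0
After 4 (back): cur=HOME back=0 fwd=1
After 5 (visit(F)): cur=F back=1 fwd=0
After 6 (back): cur=HOME back=0 fwd=1

Answer: back: (empty)
current: HOME
forward: F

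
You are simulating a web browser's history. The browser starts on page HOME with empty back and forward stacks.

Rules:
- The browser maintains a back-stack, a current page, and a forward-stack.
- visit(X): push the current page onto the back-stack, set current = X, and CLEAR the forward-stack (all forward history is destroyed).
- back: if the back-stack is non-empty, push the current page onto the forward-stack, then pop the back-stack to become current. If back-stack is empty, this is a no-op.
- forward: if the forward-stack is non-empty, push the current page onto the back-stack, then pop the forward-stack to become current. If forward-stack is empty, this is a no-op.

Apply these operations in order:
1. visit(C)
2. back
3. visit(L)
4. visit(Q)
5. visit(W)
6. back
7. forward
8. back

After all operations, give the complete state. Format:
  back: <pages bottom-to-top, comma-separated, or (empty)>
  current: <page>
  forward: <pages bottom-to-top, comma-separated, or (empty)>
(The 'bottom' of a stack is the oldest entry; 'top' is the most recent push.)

Answer: back: HOME,L
current: Q
forward: W

Derivation:
After 1 (visit(C)): cur=C back=1 fwd=0
After 2 (back): cur=HOME back=0 fwd=1
After 3 (visit(L)): cur=L back=1 fwd=0
After 4 (visit(Q)): cur=Q back=2 fwd=0
After 5 (visit(W)): cur=W back=3 fwd=0
After 6 (back): cur=Q back=2 fwd=1
After 7 (forward): cur=W back=3 fwd=0
After 8 (back): cur=Q back=2 fwd=1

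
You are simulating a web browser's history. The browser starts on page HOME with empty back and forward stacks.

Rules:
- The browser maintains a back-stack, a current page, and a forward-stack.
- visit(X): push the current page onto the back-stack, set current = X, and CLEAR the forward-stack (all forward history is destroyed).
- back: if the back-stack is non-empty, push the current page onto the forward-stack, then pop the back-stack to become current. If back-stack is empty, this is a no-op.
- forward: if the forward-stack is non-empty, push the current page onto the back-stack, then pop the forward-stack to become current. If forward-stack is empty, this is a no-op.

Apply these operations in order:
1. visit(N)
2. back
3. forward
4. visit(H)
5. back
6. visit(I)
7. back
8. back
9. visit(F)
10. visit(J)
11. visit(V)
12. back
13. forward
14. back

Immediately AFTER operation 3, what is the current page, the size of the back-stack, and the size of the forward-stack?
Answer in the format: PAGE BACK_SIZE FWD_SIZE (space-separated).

After 1 (visit(N)): cur=N back=1 fwd=0
After 2 (back): cur=HOME back=0 fwd=1
After 3 (forward): cur=N back=1 fwd=0

N 1 0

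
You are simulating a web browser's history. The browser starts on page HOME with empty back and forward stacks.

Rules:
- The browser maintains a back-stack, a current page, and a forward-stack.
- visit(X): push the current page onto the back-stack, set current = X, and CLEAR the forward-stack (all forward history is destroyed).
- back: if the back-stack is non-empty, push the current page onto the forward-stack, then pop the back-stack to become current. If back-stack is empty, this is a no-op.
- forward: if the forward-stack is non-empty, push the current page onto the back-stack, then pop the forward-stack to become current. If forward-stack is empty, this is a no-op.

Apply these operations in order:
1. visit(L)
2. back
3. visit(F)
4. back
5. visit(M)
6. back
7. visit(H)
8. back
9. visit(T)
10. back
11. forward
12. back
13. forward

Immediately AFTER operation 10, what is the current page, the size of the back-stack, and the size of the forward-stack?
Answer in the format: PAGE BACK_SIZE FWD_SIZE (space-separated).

After 1 (visit(L)): cur=L back=1 fwd=0
After 2 (back): cur=HOME back=0 fwd=1
After 3 (visit(F)): cur=F back=1 fwd=0
After 4 (back): cur=HOME back=0 fwd=1
After 5 (visit(M)): cur=M back=1 fwd=0
After 6 (back): cur=HOME back=0 fwd=1
After 7 (visit(H)): cur=H back=1 fwd=0
After 8 (back): cur=HOME back=0 fwd=1
After 9 (visit(T)): cur=T back=1 fwd=0
After 10 (back): cur=HOME back=0 fwd=1

HOME 0 1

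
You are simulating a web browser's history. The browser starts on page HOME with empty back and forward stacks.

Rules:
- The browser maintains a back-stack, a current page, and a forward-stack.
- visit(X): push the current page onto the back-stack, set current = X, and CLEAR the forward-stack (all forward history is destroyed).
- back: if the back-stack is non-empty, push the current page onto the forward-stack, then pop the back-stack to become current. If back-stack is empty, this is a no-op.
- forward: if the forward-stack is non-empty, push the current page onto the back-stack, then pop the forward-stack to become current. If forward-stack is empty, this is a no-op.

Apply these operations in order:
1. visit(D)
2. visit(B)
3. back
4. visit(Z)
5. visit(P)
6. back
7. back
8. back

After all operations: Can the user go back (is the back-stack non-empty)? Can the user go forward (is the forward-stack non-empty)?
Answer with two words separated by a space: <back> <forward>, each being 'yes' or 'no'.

Answer: no yes

Derivation:
After 1 (visit(D)): cur=D back=1 fwd=0
After 2 (visit(B)): cur=B back=2 fwd=0
After 3 (back): cur=D back=1 fwd=1
After 4 (visit(Z)): cur=Z back=2 fwd=0
After 5 (visit(P)): cur=P back=3 fwd=0
After 6 (back): cur=Z back=2 fwd=1
After 7 (back): cur=D back=1 fwd=2
After 8 (back): cur=HOME back=0 fwd=3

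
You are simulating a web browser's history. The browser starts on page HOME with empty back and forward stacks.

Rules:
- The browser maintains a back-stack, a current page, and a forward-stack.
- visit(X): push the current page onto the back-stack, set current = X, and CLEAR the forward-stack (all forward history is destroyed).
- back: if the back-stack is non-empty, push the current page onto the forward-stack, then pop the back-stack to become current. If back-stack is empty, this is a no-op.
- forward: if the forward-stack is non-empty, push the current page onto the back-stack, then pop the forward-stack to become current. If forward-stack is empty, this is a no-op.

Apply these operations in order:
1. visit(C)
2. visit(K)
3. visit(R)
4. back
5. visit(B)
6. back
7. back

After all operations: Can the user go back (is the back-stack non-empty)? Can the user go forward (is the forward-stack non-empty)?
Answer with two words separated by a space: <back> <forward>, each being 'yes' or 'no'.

After 1 (visit(C)): cur=C back=1 fwd=0
After 2 (visit(K)): cur=K back=2 fwd=0
After 3 (visit(R)): cur=R back=3 fwd=0
After 4 (back): cur=K back=2 fwd=1
After 5 (visit(B)): cur=B back=3 fwd=0
After 6 (back): cur=K back=2 fwd=1
After 7 (back): cur=C back=1 fwd=2

Answer: yes yes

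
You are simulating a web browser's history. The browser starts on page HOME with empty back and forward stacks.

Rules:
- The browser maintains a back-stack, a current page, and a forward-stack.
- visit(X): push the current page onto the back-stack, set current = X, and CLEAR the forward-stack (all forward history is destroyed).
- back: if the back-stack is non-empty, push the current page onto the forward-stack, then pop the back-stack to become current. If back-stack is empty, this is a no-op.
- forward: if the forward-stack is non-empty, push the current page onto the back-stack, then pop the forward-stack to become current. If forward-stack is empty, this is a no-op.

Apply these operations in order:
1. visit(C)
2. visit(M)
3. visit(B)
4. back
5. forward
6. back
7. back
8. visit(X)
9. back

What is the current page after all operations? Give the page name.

Answer: C

Derivation:
After 1 (visit(C)): cur=C back=1 fwd=0
After 2 (visit(M)): cur=M back=2 fwd=0
After 3 (visit(B)): cur=B back=3 fwd=0
After 4 (back): cur=M back=2 fwd=1
After 5 (forward): cur=B back=3 fwd=0
After 6 (back): cur=M back=2 fwd=1
After 7 (back): cur=C back=1 fwd=2
After 8 (visit(X)): cur=X back=2 fwd=0
After 9 (back): cur=C back=1 fwd=1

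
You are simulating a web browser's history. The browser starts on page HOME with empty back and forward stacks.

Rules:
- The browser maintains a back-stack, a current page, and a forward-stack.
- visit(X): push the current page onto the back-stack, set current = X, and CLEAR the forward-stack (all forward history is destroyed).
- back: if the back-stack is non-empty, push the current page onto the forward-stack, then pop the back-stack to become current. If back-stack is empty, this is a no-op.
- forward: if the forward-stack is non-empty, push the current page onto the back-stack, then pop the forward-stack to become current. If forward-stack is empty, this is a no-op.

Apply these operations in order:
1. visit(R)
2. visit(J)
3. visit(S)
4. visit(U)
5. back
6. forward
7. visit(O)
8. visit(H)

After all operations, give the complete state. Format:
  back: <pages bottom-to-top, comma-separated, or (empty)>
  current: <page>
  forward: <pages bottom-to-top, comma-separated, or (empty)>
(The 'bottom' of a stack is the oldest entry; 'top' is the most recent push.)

After 1 (visit(R)): cur=R back=1 fwd=0
After 2 (visit(J)): cur=J back=2 fwd=0
After 3 (visit(S)): cur=S back=3 fwd=0
After 4 (visit(U)): cur=U back=4 fwd=0
After 5 (back): cur=S back=3 fwd=1
After 6 (forward): cur=U back=4 fwd=0
After 7 (visit(O)): cur=O back=5 fwd=0
After 8 (visit(H)): cur=H back=6 fwd=0

Answer: back: HOME,R,J,S,U,O
current: H
forward: (empty)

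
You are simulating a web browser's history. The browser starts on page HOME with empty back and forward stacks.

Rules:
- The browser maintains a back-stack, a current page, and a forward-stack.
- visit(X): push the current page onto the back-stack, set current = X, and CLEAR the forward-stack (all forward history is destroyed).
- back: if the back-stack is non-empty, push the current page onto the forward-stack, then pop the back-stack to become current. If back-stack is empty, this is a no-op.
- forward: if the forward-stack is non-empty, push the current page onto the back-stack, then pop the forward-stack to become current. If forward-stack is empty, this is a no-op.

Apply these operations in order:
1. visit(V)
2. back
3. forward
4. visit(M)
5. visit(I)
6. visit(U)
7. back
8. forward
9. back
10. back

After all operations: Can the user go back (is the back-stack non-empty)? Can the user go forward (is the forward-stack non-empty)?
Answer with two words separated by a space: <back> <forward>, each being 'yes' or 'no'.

After 1 (visit(V)): cur=V back=1 fwd=0
After 2 (back): cur=HOME back=0 fwd=1
After 3 (forward): cur=V back=1 fwd=0
After 4 (visit(M)): cur=M back=2 fwd=0
After 5 (visit(I)): cur=I back=3 fwd=0
After 6 (visit(U)): cur=U back=4 fwd=0
After 7 (back): cur=I back=3 fwd=1
After 8 (forward): cur=U back=4 fwd=0
After 9 (back): cur=I back=3 fwd=1
After 10 (back): cur=M back=2 fwd=2

Answer: yes yes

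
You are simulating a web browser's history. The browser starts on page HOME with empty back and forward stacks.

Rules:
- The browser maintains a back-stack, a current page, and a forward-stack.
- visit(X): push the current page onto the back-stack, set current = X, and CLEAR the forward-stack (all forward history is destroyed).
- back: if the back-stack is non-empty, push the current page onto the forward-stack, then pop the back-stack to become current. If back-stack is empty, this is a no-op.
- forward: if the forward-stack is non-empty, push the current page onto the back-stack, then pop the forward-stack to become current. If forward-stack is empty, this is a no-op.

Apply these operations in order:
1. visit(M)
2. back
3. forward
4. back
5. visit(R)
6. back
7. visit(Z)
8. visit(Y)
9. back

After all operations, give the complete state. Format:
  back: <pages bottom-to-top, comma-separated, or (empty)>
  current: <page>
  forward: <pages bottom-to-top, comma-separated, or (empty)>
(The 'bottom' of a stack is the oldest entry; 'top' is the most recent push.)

Answer: back: HOME
current: Z
forward: Y

Derivation:
After 1 (visit(M)): cur=M back=1 fwd=0
After 2 (back): cur=HOME back=0 fwd=1
After 3 (forward): cur=M back=1 fwd=0
After 4 (back): cur=HOME back=0 fwd=1
After 5 (visit(R)): cur=R back=1 fwd=0
After 6 (back): cur=HOME back=0 fwd=1
After 7 (visit(Z)): cur=Z back=1 fwd=0
After 8 (visit(Y)): cur=Y back=2 fwd=0
After 9 (back): cur=Z back=1 fwd=1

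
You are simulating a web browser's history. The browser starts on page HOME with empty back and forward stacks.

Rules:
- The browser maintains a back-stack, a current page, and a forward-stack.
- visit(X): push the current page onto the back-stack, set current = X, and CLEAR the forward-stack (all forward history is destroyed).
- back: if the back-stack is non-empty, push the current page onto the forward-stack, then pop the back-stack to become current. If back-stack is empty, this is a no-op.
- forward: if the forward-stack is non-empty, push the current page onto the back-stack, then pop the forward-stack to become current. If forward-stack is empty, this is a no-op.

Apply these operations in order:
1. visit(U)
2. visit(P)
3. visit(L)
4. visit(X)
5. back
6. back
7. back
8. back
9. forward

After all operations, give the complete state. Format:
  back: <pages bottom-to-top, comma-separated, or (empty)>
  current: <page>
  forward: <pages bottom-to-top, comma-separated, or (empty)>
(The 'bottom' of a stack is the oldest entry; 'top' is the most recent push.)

Answer: back: HOME
current: U
forward: X,L,P

Derivation:
After 1 (visit(U)): cur=U back=1 fwd=0
After 2 (visit(P)): cur=P back=2 fwd=0
After 3 (visit(L)): cur=L back=3 fwd=0
After 4 (visit(X)): cur=X back=4 fwd=0
After 5 (back): cur=L back=3 fwd=1
After 6 (back): cur=P back=2 fwd=2
After 7 (back): cur=U back=1 fwd=3
After 8 (back): cur=HOME back=0 fwd=4
After 9 (forward): cur=U back=1 fwd=3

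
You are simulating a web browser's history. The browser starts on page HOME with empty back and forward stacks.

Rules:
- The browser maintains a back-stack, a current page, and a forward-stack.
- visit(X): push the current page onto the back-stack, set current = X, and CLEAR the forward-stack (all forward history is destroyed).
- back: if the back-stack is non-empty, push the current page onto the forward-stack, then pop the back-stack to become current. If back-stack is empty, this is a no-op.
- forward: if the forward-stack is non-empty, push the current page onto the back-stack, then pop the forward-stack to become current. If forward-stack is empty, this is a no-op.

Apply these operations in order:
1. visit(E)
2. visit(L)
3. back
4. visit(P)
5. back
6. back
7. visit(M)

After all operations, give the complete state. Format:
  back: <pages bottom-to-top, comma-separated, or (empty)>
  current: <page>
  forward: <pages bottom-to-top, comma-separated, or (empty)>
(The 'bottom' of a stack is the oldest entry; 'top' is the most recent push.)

After 1 (visit(E)): cur=E back=1 fwd=0
After 2 (visit(L)): cur=L back=2 fwd=0
After 3 (back): cur=E back=1 fwd=1
After 4 (visit(P)): cur=P back=2 fwd=0
After 5 (back): cur=E back=1 fwd=1
After 6 (back): cur=HOME back=0 fwd=2
After 7 (visit(M)): cur=M back=1 fwd=0

Answer: back: HOME
current: M
forward: (empty)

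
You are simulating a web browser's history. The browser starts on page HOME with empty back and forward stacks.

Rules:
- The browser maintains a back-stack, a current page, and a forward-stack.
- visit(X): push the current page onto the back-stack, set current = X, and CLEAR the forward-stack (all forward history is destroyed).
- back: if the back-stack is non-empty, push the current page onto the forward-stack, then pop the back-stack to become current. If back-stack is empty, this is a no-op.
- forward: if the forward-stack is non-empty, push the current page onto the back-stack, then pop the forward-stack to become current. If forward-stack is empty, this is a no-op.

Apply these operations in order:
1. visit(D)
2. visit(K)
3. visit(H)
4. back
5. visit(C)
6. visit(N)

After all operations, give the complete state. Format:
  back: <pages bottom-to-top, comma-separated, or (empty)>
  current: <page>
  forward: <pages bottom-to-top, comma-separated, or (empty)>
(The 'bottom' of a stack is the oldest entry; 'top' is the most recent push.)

Answer: back: HOME,D,K,C
current: N
forward: (empty)

Derivation:
After 1 (visit(D)): cur=D back=1 fwd=0
After 2 (visit(K)): cur=K back=2 fwd=0
After 3 (visit(H)): cur=H back=3 fwd=0
After 4 (back): cur=K back=2 fwd=1
After 5 (visit(C)): cur=C back=3 fwd=0
After 6 (visit(N)): cur=N back=4 fwd=0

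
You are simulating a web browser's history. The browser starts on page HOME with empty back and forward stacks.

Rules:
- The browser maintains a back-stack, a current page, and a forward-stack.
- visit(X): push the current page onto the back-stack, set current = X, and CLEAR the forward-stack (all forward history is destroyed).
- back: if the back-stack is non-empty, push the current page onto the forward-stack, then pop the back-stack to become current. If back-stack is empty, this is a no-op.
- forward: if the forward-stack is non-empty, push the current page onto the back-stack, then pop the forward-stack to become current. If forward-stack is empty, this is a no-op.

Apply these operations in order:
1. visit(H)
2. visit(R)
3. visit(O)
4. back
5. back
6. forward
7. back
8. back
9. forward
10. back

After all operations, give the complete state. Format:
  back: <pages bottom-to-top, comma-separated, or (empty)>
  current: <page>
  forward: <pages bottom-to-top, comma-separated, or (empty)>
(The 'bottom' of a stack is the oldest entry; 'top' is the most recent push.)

After 1 (visit(H)): cur=H back=1 fwd=0
After 2 (visit(R)): cur=R back=2 fwd=0
After 3 (visit(O)): cur=O back=3 fwd=0
After 4 (back): cur=R back=2 fwd=1
After 5 (back): cur=H back=1 fwd=2
After 6 (forward): cur=R back=2 fwd=1
After 7 (back): cur=H back=1 fwd=2
After 8 (back): cur=HOME back=0 fwd=3
After 9 (forward): cur=H back=1 fwd=2
After 10 (back): cur=HOME back=0 fwd=3

Answer: back: (empty)
current: HOME
forward: O,R,H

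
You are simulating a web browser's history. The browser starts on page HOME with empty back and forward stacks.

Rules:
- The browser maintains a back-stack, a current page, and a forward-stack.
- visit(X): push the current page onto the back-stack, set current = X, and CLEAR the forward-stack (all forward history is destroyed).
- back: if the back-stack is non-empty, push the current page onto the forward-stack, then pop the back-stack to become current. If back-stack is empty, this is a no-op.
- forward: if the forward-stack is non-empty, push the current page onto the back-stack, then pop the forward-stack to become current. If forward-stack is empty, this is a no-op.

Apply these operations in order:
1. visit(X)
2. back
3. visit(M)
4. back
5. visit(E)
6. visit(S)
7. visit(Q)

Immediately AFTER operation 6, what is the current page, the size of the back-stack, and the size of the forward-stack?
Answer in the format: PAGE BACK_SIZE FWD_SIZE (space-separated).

After 1 (visit(X)): cur=X back=1 fwd=0
After 2 (back): cur=HOME back=0 fwd=1
After 3 (visit(M)): cur=M back=1 fwd=0
After 4 (back): cur=HOME back=0 fwd=1
After 5 (visit(E)): cur=E back=1 fwd=0
After 6 (visit(S)): cur=S back=2 fwd=0

S 2 0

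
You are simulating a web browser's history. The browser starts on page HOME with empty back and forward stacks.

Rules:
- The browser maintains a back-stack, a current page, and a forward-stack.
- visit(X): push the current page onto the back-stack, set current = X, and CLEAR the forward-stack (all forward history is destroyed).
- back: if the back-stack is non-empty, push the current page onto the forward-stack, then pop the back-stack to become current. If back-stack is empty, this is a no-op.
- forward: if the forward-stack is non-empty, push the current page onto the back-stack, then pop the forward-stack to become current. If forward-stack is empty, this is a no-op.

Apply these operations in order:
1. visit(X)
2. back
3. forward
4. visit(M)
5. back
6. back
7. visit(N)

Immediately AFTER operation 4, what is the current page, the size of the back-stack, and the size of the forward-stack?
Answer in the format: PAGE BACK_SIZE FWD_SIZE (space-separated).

After 1 (visit(X)): cur=X back=1 fwd=0
After 2 (back): cur=HOME back=0 fwd=1
After 3 (forward): cur=X back=1 fwd=0
After 4 (visit(M)): cur=M back=2 fwd=0

M 2 0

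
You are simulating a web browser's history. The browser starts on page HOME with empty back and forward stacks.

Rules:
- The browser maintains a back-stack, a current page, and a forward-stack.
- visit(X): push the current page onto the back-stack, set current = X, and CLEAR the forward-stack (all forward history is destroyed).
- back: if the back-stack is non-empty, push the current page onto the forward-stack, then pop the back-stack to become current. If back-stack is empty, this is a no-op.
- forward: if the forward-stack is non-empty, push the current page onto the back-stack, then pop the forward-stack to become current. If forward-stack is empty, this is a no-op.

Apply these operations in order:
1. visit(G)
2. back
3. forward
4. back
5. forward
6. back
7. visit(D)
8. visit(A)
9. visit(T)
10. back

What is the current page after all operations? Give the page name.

Answer: A

Derivation:
After 1 (visit(G)): cur=G back=1 fwd=0
After 2 (back): cur=HOME back=0 fwd=1
After 3 (forward): cur=G back=1 fwd=0
After 4 (back): cur=HOME back=0 fwd=1
After 5 (forward): cur=G back=1 fwd=0
After 6 (back): cur=HOME back=0 fwd=1
After 7 (visit(D)): cur=D back=1 fwd=0
After 8 (visit(A)): cur=A back=2 fwd=0
After 9 (visit(T)): cur=T back=3 fwd=0
After 10 (back): cur=A back=2 fwd=1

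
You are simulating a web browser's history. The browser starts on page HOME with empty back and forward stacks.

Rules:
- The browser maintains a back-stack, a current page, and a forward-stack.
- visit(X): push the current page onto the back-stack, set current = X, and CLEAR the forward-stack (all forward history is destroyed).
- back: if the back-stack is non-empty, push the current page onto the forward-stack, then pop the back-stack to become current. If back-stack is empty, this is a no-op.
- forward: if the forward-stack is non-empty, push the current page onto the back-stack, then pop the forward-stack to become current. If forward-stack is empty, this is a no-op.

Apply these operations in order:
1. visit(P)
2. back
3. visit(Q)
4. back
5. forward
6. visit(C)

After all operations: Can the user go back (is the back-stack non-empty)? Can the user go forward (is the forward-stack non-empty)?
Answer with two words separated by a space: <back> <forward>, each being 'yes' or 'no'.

After 1 (visit(P)): cur=P back=1 fwd=0
After 2 (back): cur=HOME back=0 fwd=1
After 3 (visit(Q)): cur=Q back=1 fwd=0
After 4 (back): cur=HOME back=0 fwd=1
After 5 (forward): cur=Q back=1 fwd=0
After 6 (visit(C)): cur=C back=2 fwd=0

Answer: yes no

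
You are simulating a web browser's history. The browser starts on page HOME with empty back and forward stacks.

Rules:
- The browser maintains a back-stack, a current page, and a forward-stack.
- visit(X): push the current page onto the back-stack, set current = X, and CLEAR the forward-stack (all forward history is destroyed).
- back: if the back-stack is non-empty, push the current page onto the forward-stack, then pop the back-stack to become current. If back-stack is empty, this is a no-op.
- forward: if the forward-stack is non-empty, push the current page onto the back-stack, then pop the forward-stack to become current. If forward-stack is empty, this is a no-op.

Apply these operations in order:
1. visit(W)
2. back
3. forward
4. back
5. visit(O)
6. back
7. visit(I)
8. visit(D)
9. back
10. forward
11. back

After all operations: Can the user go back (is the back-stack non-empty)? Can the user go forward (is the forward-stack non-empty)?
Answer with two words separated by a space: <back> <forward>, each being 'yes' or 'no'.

After 1 (visit(W)): cur=W back=1 fwd=0
After 2 (back): cur=HOME back=0 fwd=1
After 3 (forward): cur=W back=1 fwd=0
After 4 (back): cur=HOME back=0 fwd=1
After 5 (visit(O)): cur=O back=1 fwd=0
After 6 (back): cur=HOME back=0 fwd=1
After 7 (visit(I)): cur=I back=1 fwd=0
After 8 (visit(D)): cur=D back=2 fwd=0
After 9 (back): cur=I back=1 fwd=1
After 10 (forward): cur=D back=2 fwd=0
After 11 (back): cur=I back=1 fwd=1

Answer: yes yes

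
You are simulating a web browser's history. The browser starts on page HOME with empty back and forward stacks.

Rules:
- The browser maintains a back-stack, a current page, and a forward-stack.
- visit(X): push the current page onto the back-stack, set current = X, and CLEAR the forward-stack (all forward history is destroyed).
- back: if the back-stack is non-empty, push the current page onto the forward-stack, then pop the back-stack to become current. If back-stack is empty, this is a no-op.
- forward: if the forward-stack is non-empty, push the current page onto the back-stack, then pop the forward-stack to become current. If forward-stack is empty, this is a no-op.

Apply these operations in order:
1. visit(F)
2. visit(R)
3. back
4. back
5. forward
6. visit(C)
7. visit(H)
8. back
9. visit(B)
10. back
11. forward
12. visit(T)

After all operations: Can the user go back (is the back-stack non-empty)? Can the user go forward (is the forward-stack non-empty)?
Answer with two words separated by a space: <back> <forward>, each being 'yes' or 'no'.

After 1 (visit(F)): cur=F back=1 fwd=0
After 2 (visit(R)): cur=R back=2 fwd=0
After 3 (back): cur=F back=1 fwd=1
After 4 (back): cur=HOME back=0 fwd=2
After 5 (forward): cur=F back=1 fwd=1
After 6 (visit(C)): cur=C back=2 fwd=0
After 7 (visit(H)): cur=H back=3 fwd=0
After 8 (back): cur=C back=2 fwd=1
After 9 (visit(B)): cur=B back=3 fwd=0
After 10 (back): cur=C back=2 fwd=1
After 11 (forward): cur=B back=3 fwd=0
After 12 (visit(T)): cur=T back=4 fwd=0

Answer: yes no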